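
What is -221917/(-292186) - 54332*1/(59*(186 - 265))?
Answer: 16909404889/1361878946 ≈ 12.416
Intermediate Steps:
-221917/(-292186) - 54332*1/(59*(186 - 265)) = -221917*(-1/292186) - 54332/((-79*59)) = 221917/292186 - 54332/(-4661) = 221917/292186 - 54332*(-1/4661) = 221917/292186 + 54332/4661 = 16909404889/1361878946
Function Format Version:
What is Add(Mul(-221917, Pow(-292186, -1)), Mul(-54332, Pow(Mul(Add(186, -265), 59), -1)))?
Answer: Rational(16909404889, 1361878946) ≈ 12.416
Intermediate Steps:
Add(Mul(-221917, Pow(-292186, -1)), Mul(-54332, Pow(Mul(Add(186, -265), 59), -1))) = Add(Mul(-221917, Rational(-1, 292186)), Mul(-54332, Pow(Mul(-79, 59), -1))) = Add(Rational(221917, 292186), Mul(-54332, Pow(-4661, -1))) = Add(Rational(221917, 292186), Mul(-54332, Rational(-1, 4661))) = Add(Rational(221917, 292186), Rational(54332, 4661)) = Rational(16909404889, 1361878946)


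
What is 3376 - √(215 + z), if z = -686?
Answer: 3376 - I*√471 ≈ 3376.0 - 21.703*I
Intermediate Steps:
3376 - √(215 + z) = 3376 - √(215 - 686) = 3376 - √(-471) = 3376 - I*√471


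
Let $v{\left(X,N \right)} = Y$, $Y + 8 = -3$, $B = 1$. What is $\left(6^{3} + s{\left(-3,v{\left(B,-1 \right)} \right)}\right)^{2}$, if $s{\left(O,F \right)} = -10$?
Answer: $42436$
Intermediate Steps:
$Y = -11$ ($Y = -8 - 3 = -11$)
$v{\left(X,N \right)} = -11$
$\left(6^{3} + s{\left(-3,v{\left(B,-1 \right)} \right)}\right)^{2} = \left(6^{3} - 10\right)^{2} = \left(216 - 10\right)^{2} = 206^{2} = 42436$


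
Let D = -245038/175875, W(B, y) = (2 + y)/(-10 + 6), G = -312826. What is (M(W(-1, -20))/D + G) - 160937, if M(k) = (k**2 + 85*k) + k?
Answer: -464646252351/980152 ≈ -4.7406e+5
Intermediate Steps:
W(B, y) = -1/2 - y/4 (W(B, y) = (2 + y)/(-4) = (2 + y)*(-1/4) = -1/2 - y/4)
D = -245038/175875 (D = -245038*1/175875 = -245038/175875 ≈ -1.3933)
M(k) = k**2 + 86*k
(M(W(-1, -20))/D + G) - 160937 = (((-1/2 - 1/4*(-20))*(86 + (-1/2 - 1/4*(-20))))/(-245038/175875) - 312826) - 160937 = (((-1/2 + 5)*(86 + (-1/2 + 5)))*(-175875/245038) - 312826) - 160937 = ((9*(86 + 9/2)/2)*(-175875/245038) - 312826) - 160937 = (((9/2)*(181/2))*(-175875/245038) - 312826) - 160937 = ((1629/4)*(-175875/245038) - 312826) - 160937 = (-286500375/980152 - 312826) - 160937 = -306903529927/980152 - 160937 = -464646252351/980152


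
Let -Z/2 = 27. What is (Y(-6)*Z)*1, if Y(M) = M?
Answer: 324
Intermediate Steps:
Z = -54 (Z = -2*27 = -54)
(Y(-6)*Z)*1 = -6*(-54)*1 = 324*1 = 324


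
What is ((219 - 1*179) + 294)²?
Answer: 111556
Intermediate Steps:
((219 - 1*179) + 294)² = ((219 - 179) + 294)² = (40 + 294)² = 334² = 111556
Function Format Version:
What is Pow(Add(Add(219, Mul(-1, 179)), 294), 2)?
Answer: 111556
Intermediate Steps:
Pow(Add(Add(219, Mul(-1, 179)), 294), 2) = Pow(Add(Add(219, -179), 294), 2) = Pow(Add(40, 294), 2) = Pow(334, 2) = 111556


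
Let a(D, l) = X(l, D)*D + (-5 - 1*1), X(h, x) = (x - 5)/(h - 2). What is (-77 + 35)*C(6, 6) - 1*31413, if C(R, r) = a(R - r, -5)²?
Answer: -32925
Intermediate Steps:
X(h, x) = (-5 + x)/(-2 + h)
a(D, l) = -6 + D*(-5 + D)/(-2 + l) (a(D, l) = ((-5 + D)/(-2 + l))*D + (-5 - 1*1) = D*(-5 + D)/(-2 + l) + (-5 - 1) = D*(-5 + D)/(-2 + l) - 6 = -6 + D*(-5 + D)/(-2 + l))
C(R, r) = (-6 - (R - r)*(-5 + R - r)/7)² (C(R, r) = ((12 - 6*(-5) + (R - r)*(-5 + (R - r)))/(-2 - 5))² = ((12 + 30 + (R - r)*(-5 + R - r))/(-7))² = (-(42 + (R - r)*(-5 + R - r))/7)² = (-6 - (R - r)*(-5 + R - r)/7)²)
(-77 + 35)*C(6, 6) - 1*31413 = (-77 + 35)*((-42 + (6 - 1*6)*(5 + 6 - 1*6))²/49) - 1*31413 = -6*(-42 + (6 - 6)*(5 + 6 - 6))²/7 - 31413 = -6*(-42 + 0*5)²/7 - 31413 = -6*(-42 + 0)²/7 - 31413 = -6*(-42)²/7 - 31413 = -6*1764/7 - 31413 = -42*36 - 31413 = -1512 - 31413 = -32925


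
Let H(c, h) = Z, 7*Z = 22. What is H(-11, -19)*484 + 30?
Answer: 10858/7 ≈ 1551.1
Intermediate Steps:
Z = 22/7 (Z = (⅐)*22 = 22/7 ≈ 3.1429)
H(c, h) = 22/7
H(-11, -19)*484 + 30 = (22/7)*484 + 30 = 10648/7 + 30 = 10858/7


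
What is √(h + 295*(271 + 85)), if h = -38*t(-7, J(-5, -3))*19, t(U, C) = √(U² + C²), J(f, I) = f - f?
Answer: √99966 ≈ 316.17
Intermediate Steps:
J(f, I) = 0
t(U, C) = √(C² + U²)
h = -5054 (h = -38*√(0² + (-7)²)*19 = -38*√(0 + 49)*19 = -38*√49*19 = -38*7*19 = -266*19 = -5054)
√(h + 295*(271 + 85)) = √(-5054 + 295*(271 + 85)) = √(-5054 + 295*356) = √(-5054 + 105020) = √99966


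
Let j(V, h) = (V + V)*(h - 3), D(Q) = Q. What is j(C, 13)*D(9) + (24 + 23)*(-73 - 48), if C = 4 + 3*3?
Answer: -3347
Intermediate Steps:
C = 13 (C = 4 + 9 = 13)
j(V, h) = 2*V*(-3 + h) (j(V, h) = (2*V)*(-3 + h) = 2*V*(-3 + h))
j(C, 13)*D(9) + (24 + 23)*(-73 - 48) = (2*13*(-3 + 13))*9 + (24 + 23)*(-73 - 48) = (2*13*10)*9 + 47*(-121) = 260*9 - 5687 = 2340 - 5687 = -3347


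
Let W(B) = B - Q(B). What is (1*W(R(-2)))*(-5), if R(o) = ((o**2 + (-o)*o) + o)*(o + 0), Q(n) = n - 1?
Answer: -5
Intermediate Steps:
Q(n) = -1 + n
R(o) = o**2 (R(o) = ((o**2 - o**2) + o)*o = (0 + o)*o = o*o = o**2)
W(B) = 1 (W(B) = B - (-1 + B) = B + (1 - B) = 1)
(1*W(R(-2)))*(-5) = (1*1)*(-5) = 1*(-5) = -5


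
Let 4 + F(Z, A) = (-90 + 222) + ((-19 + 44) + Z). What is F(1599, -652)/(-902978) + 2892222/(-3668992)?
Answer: -654510227775/828254764544 ≈ -0.79023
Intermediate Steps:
F(Z, A) = 153 + Z (F(Z, A) = -4 + ((-90 + 222) + ((-19 + 44) + Z)) = -4 + (132 + (25 + Z)) = -4 + (157 + Z) = 153 + Z)
F(1599, -652)/(-902978) + 2892222/(-3668992) = (153 + 1599)/(-902978) + 2892222/(-3668992) = 1752*(-1/902978) + 2892222*(-1/3668992) = -876/451489 - 1446111/1834496 = -654510227775/828254764544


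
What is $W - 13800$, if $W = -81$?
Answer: $-13881$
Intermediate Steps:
$W - 13800 = -81 - 13800 = -13881$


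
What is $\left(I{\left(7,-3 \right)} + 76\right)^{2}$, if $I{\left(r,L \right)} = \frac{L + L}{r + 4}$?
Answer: $\frac{688900}{121} \approx 5693.4$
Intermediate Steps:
$I{\left(r,L \right)} = \frac{2 L}{4 + r}$
$\left(I{\left(7,-3 \right)} + 76\right)^{2} = \left(2 \left(-3\right) \frac{1}{4 + 7} + 76\right)^{2} = \left(2 \left(-3\right) \frac{1}{11} + 76\right)^{2} = \left(- \frac{6}{11} + 76\right)^{2} = \left(\frac{830}{11}\right)^{2} = \frac{688900}{121}$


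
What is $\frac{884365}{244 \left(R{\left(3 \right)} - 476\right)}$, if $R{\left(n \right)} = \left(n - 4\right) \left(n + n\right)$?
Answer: $- \frac{884365}{117608} \approx -7.5196$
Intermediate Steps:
$R{\left(n \right)} = 2 n \left(-4 + n\right)$ ($R{\left(n \right)} = \left(-4 + n\right) 2 n = 2 n \left(-4 + n\right)$)
$\frac{884365}{244 \left(R{\left(3 \right)} - 476\right)} = \frac{884365}{244 \left(2 \cdot 3 \left(-4 + 3\right) - 476\right)} = \frac{884365}{244 \left(2 \cdot 3 \left(-1\right) - 476\right)} = \frac{884365}{244 \left(-6 - 476\right)} = \frac{884365}{244 \left(-482\right)} = \frac{884365}{-117608} = 884365 \left(- \frac{1}{117608}\right) = - \frac{884365}{117608}$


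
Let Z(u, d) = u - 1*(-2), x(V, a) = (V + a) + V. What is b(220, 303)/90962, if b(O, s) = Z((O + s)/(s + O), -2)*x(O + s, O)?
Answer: 1899/45481 ≈ 0.041754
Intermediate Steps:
x(V, a) = a + 2*V
Z(u, d) = 2 + u (Z(u, d) = u + 2 = 2 + u)
b(O, s) = 6*s + 9*O (b(O, s) = (2 + (O + s)/(s + O))*(O + 2*(O + s)) = (2 + (O + s)/(O + s))*(O + (2*O + 2*s)) = (2 + 1)*(2*s + 3*O) = 3*(2*s + 3*O) = 6*s + 9*O)
b(220, 303)/90962 = (6*303 + 9*220)/90962 = (1818 + 1980)*(1/90962) = 3798*(1/90962) = 1899/45481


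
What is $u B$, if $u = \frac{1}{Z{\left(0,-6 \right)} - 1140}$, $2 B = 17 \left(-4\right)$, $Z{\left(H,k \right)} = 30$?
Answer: $\frac{17}{555} \approx 0.030631$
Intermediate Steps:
$B = -34$ ($B = \frac{17 \left(-4\right)}{2} = \frac{1}{2} \left(-68\right) = -34$)
$u = - \frac{1}{1110}$ ($u = \frac{1}{30 - 1140} = \frac{1}{-1110} = - \frac{1}{1110} \approx -0.0009009$)
$u B = \left(- \frac{1}{1110}\right) \left(-34\right) = \frac{17}{555}$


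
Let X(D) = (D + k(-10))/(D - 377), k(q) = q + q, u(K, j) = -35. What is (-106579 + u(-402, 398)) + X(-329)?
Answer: -75269135/706 ≈ -1.0661e+5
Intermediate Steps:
k(q) = 2*q
X(D) = (-20 + D)/(-377 + D) (X(D) = (D + 2*(-10))/(D - 377) = (D - 20)/(-377 + D) = (-20 + D)/(-377 + D))
(-106579 + u(-402, 398)) + X(-329) = (-106579 - 35) + (-20 - 329)/(-377 - 329) = -106614 - 349/(-706) = -106614 - 1/706*(-349) = -106614 + 349/706 = -75269135/706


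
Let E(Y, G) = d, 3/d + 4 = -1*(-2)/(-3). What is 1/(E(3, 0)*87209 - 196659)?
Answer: -14/3538107 ≈ -3.9569e-6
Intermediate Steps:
d = -9/14 (d = 3/(-4 - 1*(-2)/(-3)) = 3/(-4 + 2*(-⅓)) = 3/(-4 - ⅔) = 3/(-14/3) = 3*(-3/14) = -9/14 ≈ -0.64286)
E(Y, G) = -9/14
1/(E(3, 0)*87209 - 196659) = 1/(-9/14*87209 - 196659) = 1/(-784881/14 - 196659) = 1/(-3538107/14) = -14/3538107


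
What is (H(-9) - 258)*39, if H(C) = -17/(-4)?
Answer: -39585/4 ≈ -9896.3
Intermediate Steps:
H(C) = 17/4 (H(C) = -17*(-¼) = 17/4)
(H(-9) - 258)*39 = (17/4 - 258)*39 = -1015/4*39 = -39585/4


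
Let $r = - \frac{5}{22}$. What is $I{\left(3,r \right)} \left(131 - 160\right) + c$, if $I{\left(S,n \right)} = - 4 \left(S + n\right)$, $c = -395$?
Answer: $- \frac{807}{11} \approx -73.364$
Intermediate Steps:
$r = - \frac{5}{22}$ ($r = \left(-5\right) \frac{1}{22} = - \frac{5}{22} \approx -0.22727$)
$I{\left(S,n \right)} = - 4 S - 4 n$
$I{\left(3,r \right)} \left(131 - 160\right) + c = \left(\left(-4\right) 3 - - \frac{10}{11}\right) \left(131 - 160\right) - 395 = \left(-12 + \frac{10}{11}\right) \left(-29\right) - 395 = \left(- \frac{122}{11}\right) \left(-29\right) - 395 = \frac{3538}{11} - 395 = - \frac{807}{11}$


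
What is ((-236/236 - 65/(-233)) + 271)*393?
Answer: 24749175/233 ≈ 1.0622e+5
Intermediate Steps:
((-236/236 - 65/(-233)) + 271)*393 = ((-236*1/236 - 65*(-1/233)) + 271)*393 = ((-1 + 65/233) + 271)*393 = (-168/233 + 271)*393 = (62975/233)*393 = 24749175/233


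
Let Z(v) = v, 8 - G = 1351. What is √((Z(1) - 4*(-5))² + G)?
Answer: I*√902 ≈ 30.033*I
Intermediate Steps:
G = -1343 (G = 8 - 1*1351 = 8 - 1351 = -1343)
√((Z(1) - 4*(-5))² + G) = √((1 - 4*(-5))² - 1343) = √((1 + 20)² - 1343) = √(21² - 1343) = √(441 - 1343) = √(-902) = I*√902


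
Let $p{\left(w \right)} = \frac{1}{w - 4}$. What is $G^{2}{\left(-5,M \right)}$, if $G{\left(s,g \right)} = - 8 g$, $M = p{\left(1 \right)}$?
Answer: $\frac{64}{9} \approx 7.1111$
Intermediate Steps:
$p{\left(w \right)} = \frac{1}{-4 + w}$
$M = - \frac{1}{3}$ ($M = \frac{1}{-4 + 1} = \frac{1}{-3} = - \frac{1}{3} \approx -0.33333$)
$G^{2}{\left(-5,M \right)} = \left(\left(-8\right) \left(- \frac{1}{3}\right)\right)^{2} = \left(\frac{8}{3}\right)^{2} = \frac{64}{9}$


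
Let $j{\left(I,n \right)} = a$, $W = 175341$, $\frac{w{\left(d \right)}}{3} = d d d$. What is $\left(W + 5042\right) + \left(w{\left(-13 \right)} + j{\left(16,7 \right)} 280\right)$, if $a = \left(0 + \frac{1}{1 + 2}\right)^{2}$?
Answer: $\frac{1564408}{9} \approx 1.7382 \cdot 10^{5}$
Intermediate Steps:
$w{\left(d \right)} = 3 d^{3}$ ($w{\left(d \right)} = 3 d d d = 3 d^{2} d = 3 d^{3}$)
$a = \frac{1}{9}$ ($a = \left(0 + \frac{1}{3}\right)^{2} = \left(\frac{1}{3}\right)^{2} = \frac{1}{9} \approx 0.11111$)
$j{\left(I,n \right)} = \frac{1}{9}$
$\left(W + 5042\right) + \left(w{\left(-13 \right)} + j{\left(16,7 \right)} 280\right) = \left(175341 + 5042\right) + \left(3 \left(-13\right)^{3} + \frac{1}{9} \cdot 280\right) = 180383 + \left(3 \left(-2197\right) + \frac{280}{9}\right) = 180383 + \left(-6591 + \frac{280}{9}\right) = 180383 - \frac{59039}{9} = \frac{1564408}{9}$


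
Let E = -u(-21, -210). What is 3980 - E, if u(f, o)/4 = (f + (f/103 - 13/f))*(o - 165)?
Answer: 25132080/721 ≈ 34857.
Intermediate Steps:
u(f, o) = 4*(-165 + o)*(-13/f + 104*f/103) (u(f, o) = 4*((f + (f/103 - 13/f))*(o - 165)) = 4*((f + (f*(1/103) - 13/f))*(-165 + o)) = 4*((f + (f/103 - 13/f))*(-165 + o)) = 4*((f + (-13/f + f/103))*(-165 + o)) = 4*((-13/f + 104*f/103)*(-165 + o)) = 4*((-165 + o)*(-13/f + 104*f/103)) = 4*(-165 + o)*(-13/f + 104*f/103))
E = -22262500/721 (E = -52*(16995 - 103*(-210) + 8*(-21)**2*(-165 - 210))/(103*(-21)) = -52*(-1)*(16995 + 21630 + 8*441*(-375))/(103*21) = -52*(-1)*(16995 + 21630 - 1323000)/(103*21) = -52*(-1)*(-1284375)/(103*21) = -1*22262500/721 = -22262500/721 ≈ -30877.)
3980 - E = 3980 - 1*(-22262500/721) = 3980 + 22262500/721 = 25132080/721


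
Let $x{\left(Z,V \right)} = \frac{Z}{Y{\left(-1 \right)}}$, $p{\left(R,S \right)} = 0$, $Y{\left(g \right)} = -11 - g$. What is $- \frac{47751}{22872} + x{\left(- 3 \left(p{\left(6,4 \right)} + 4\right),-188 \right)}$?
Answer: $- \frac{33841}{38120} \approx -0.88775$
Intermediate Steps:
$x{\left(Z,V \right)} = - \frac{Z}{10}$ ($x{\left(Z,V \right)} = \frac{Z}{-11 - -1} = \frac{Z}{-11 + 1} = \frac{Z}{-10} = Z \left(- \frac{1}{10}\right) = - \frac{Z}{10}$)
$- \frac{47751}{22872} + x{\left(- 3 \left(p{\left(6,4 \right)} + 4\right),-188 \right)} = - \frac{47751}{22872} - \frac{\left(-3\right) \left(0 + 4\right)}{10} = \left(-47751\right) \frac{1}{22872} - \frac{\left(-3\right) 4}{10} = - \frac{15917}{7624} - - \frac{6}{5} = - \frac{15917}{7624} + \frac{6}{5} = - \frac{33841}{38120}$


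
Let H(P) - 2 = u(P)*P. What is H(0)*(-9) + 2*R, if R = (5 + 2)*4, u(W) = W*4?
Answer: 38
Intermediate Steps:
u(W) = 4*W
R = 28 (R = 7*4 = 28)
H(P) = 2 + 4*P² (H(P) = 2 + (4*P)*P = 2 + 4*P²)
H(0)*(-9) + 2*R = (2 + 4*0²)*(-9) + 2*28 = (2 + 4*0)*(-9) + 56 = (2 + 0)*(-9) + 56 = 2*(-9) + 56 = -18 + 56 = 38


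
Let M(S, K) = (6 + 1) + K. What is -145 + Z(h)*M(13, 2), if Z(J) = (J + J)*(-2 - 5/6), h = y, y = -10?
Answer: 365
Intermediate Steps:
h = -10
Z(J) = -17*J/3 (Z(J) = (2*J)*(-2 - 5*1/6) = (2*J)*(-2 - 5/6) = (2*J)*(-17/6) = -17*J/3)
M(S, K) = 7 + K
-145 + Z(h)*M(13, 2) = -145 + (-17/3*(-10))*(7 + 2) = -145 + (170/3)*9 = -145 + 510 = 365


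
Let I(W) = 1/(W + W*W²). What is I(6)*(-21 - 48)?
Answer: -23/74 ≈ -0.31081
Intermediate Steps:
I(W) = 1/(W + W³)
I(6)*(-21 - 48) = (-21 - 48)/(6 + 6³) = -69/(6 + 216) = -69/222 = (1/222)*(-69) = -23/74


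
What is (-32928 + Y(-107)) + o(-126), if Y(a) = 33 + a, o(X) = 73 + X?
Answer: -33055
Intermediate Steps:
(-32928 + Y(-107)) + o(-126) = (-32928 + (33 - 107)) + (73 - 126) = (-32928 - 74) - 53 = -33002 - 53 = -33055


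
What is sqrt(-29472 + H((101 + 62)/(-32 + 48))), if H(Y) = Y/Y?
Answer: I*sqrt(29471) ≈ 171.67*I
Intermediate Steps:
H(Y) = 1
sqrt(-29472 + H((101 + 62)/(-32 + 48))) = sqrt(-29472 + 1) = sqrt(-29471) = I*sqrt(29471)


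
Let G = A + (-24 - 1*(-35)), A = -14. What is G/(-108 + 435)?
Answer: -1/109 ≈ -0.0091743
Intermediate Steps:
G = -3 (G = -14 + (-24 - 1*(-35)) = -14 + (-24 + 35) = -14 + 11 = -3)
G/(-108 + 435) = -3/(-108 + 435) = -3/327 = (1/327)*(-3) = -1/109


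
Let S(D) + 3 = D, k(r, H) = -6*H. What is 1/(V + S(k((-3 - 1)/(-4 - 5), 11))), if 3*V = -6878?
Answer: -3/7085 ≈ -0.00042343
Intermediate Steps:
S(D) = -3 + D
V = -6878/3 (V = (⅓)*(-6878) = -6878/3 ≈ -2292.7)
1/(V + S(k((-3 - 1)/(-4 - 5), 11))) = 1/(-6878/3 + (-3 - 6*11)) = 1/(-6878/3 + (-3 - 66)) = 1/(-6878/3 - 69) = 1/(-7085/3) = -3/7085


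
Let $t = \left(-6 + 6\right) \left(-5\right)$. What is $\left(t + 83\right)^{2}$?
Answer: $6889$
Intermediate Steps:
$t = 0$ ($t = 0 \left(-5\right) = 0$)
$\left(t + 83\right)^{2} = \left(0 + 83\right)^{2} = 83^{2} = 6889$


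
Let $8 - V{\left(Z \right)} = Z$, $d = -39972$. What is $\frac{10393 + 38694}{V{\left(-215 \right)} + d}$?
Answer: $- \frac{49087}{39749} \approx -1.2349$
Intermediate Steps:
$V{\left(Z \right)} = 8 - Z$
$\frac{10393 + 38694}{V{\left(-215 \right)} + d} = \frac{10393 + 38694}{\left(8 - -215\right) - 39972} = \frac{49087}{\left(8 + 215\right) - 39972} = \frac{49087}{223 - 39972} = \frac{49087}{-39749} = 49087 \left(- \frac{1}{39749}\right) = - \frac{49087}{39749}$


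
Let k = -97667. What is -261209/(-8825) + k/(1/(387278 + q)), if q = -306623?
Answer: -69517453623916/8825 ≈ -7.8773e+9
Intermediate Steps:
-261209/(-8825) + k/(1/(387278 + q)) = -261209/(-8825) - 97667/(1/(387278 - 306623)) = -261209*(-1/8825) - 97667/(1/80655) = 261209/8825 - 97667/1/80655 = 261209/8825 - 97667*80655 = 261209/8825 - 7877331885 = -69517453623916/8825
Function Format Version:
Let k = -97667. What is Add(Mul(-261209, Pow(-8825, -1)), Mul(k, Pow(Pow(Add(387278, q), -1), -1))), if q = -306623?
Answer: Rational(-69517453623916, 8825) ≈ -7.8773e+9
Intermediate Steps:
Add(Mul(-261209, Pow(-8825, -1)), Mul(k, Pow(Pow(Add(387278, q), -1), -1))) = Add(Mul(-261209, Pow(-8825, -1)), Mul(-97667, Pow(Pow(Add(387278, -306623), -1), -1))) = Add(Mul(-261209, Rational(-1, 8825)), Mul(-97667, Pow(Pow(80655, -1), -1))) = Add(Rational(261209, 8825), Mul(-97667, Pow(Rational(1, 80655), -1))) = Add(Rational(261209, 8825), Mul(-97667, 80655)) = Add(Rational(261209, 8825), -7877331885) = Rational(-69517453623916, 8825)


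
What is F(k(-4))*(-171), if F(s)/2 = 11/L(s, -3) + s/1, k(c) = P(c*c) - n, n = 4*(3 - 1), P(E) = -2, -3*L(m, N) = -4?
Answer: 1197/2 ≈ 598.50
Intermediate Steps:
L(m, N) = 4/3 (L(m, N) = -1/3*(-4) = 4/3)
n = 8 (n = 4*2 = 8)
k(c) = -10 (k(c) = -2 - 1*8 = -2 - 8 = -10)
F(s) = 33/2 + 2*s (F(s) = 2*(11/(4/3) + s/1) = 2*(11*(3/4) + s*1) = 2*(33/4 + s) = 33/2 + 2*s)
F(k(-4))*(-171) = (33/2 + 2*(-10))*(-171) = (33/2 - 20)*(-171) = -7/2*(-171) = 1197/2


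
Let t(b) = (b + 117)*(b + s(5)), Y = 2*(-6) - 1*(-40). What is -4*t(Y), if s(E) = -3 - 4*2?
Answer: -9860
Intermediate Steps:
s(E) = -11 (s(E) = -3 - 8 = -11)
Y = 28 (Y = -12 + 40 = 28)
t(b) = (-11 + b)*(117 + b) (t(b) = (b + 117)*(b - 11) = (117 + b)*(-11 + b) = (-11 + b)*(117 + b))
-4*t(Y) = -4*(-1287 + 28² + 106*28) = -4*(-1287 + 784 + 2968) = -4*2465 = -9860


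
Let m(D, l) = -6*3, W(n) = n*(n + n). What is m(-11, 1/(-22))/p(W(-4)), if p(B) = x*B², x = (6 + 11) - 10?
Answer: -9/3584 ≈ -0.0025112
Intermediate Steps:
x = 7 (x = 17 - 10 = 7)
W(n) = 2*n² (W(n) = n*(2*n) = 2*n²)
m(D, l) = -18
p(B) = 7*B²
m(-11, 1/(-22))/p(W(-4)) = -18/(7*(2*(-4)²)²) = -18/(7*(2*16)²) = -18/(7*32²) = -18/(7*1024) = -18/7168 = -18*1/7168 = -9/3584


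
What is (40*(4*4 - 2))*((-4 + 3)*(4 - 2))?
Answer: -1120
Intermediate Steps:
(40*(4*4 - 2))*((-4 + 3)*(4 - 2)) = (40*(16 - 2))*(-1*2) = (40*14)*(-2) = 560*(-2) = -1120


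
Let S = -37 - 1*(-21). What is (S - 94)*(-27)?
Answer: 2970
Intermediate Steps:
S = -16 (S = -37 + 21 = -16)
(S - 94)*(-27) = (-16 - 94)*(-27) = -110*(-27) = 2970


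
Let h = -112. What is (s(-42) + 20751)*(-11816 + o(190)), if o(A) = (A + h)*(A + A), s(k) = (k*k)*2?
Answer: 432748896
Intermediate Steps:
s(k) = 2*k² (s(k) = k²*2 = 2*k²)
o(A) = 2*A*(-112 + A) (o(A) = (A - 112)*(A + A) = (-112 + A)*(2*A) = 2*A*(-112 + A))
(s(-42) + 20751)*(-11816 + o(190)) = (2*(-42)² + 20751)*(-11816 + 2*190*(-112 + 190)) = (2*1764 + 20751)*(-11816 + 2*190*78) = (3528 + 20751)*(-11816 + 29640) = 24279*17824 = 432748896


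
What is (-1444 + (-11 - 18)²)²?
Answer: 363609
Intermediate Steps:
(-1444 + (-11 - 18)²)² = (-1444 + (-29)²)² = (-1444 + 841)² = (-603)² = 363609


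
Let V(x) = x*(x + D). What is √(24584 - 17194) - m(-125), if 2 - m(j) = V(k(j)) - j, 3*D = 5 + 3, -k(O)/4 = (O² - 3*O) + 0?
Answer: 12287488369/3 + √7390 ≈ 4.0958e+9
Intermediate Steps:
k(O) = -4*O² + 12*O (k(O) = -4*((O² - 3*O) + 0) = -4*(O² - 3*O) = -4*O² + 12*O)
D = 8/3 (D = (5 + 3)/3 = (⅓)*8 = 8/3 ≈ 2.6667)
V(x) = x*(8/3 + x) (V(x) = x*(x + 8/3) = x*(8/3 + x))
m(j) = 2 + j - 4*j*(3 - j)*(8 + 12*j*(3 - j))/3 (m(j) = 2 - ((4*j*(3 - j))*(8 + 3*(4*j*(3 - j)))/3 - j) = 2 - ((4*j*(3 - j))*(8 + 12*j*(3 - j))/3 - j) = 2 - (4*j*(3 - j)*(8 + 12*j*(3 - j))/3 - j) = 2 - (-j + 4*j*(3 - j)*(8 + 12*j*(3 - j))/3) = 2 + (j - 4*j*(3 - j)*(8 + 12*j*(3 - j))/3) = 2 + j - 4*j*(3 - j)*(8 + 12*j*(3 - j))/3)
√(24584 - 17194) - m(-125) = √(24584 - 17194) - (2 - 125 - 16/3*(-125)*(-3 - 125)*(-2 + 3*(-125)*(-3 - 125))) = √7390 - (2 - 125 - 16/3*(-125)*(-128)*(-2 + 3*(-125)*(-128))) = √7390 - (2 - 125 - 16/3*(-125)*(-128)*(-2 + 48000)) = √7390 - (2 - 125 - 16/3*(-125)*(-128)*47998) = √7390 - (2 - 125 - 12287488000/3) = √7390 - 1*(-12287488369/3) = √7390 + 12287488369/3 = 12287488369/3 + √7390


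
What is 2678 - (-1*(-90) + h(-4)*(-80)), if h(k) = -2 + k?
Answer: 2108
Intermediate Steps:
2678 - (-1*(-90) + h(-4)*(-80)) = 2678 - (-1*(-90) + (-2 - 4)*(-80)) = 2678 - (90 - 6*(-80)) = 2678 - (90 + 480) = 2678 - 1*570 = 2678 - 570 = 2108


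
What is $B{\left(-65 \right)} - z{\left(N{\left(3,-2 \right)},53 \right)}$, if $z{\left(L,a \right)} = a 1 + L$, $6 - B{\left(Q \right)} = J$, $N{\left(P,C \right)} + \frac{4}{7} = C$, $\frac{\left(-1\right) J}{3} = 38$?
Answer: $\frac{487}{7} \approx 69.571$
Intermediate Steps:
$J = -114$ ($J = \left(-3\right) 38 = -114$)
$N{\left(P,C \right)} = - \frac{4}{7} + C$
$B{\left(Q \right)} = 120$ ($B{\left(Q \right)} = 6 - -114 = 6 + 114 = 120$)
$z{\left(L,a \right)} = L + a$ ($z{\left(L,a \right)} = a + L = L + a$)
$B{\left(-65 \right)} - z{\left(N{\left(3,-2 \right)},53 \right)} = 120 - \left(\left(- \frac{4}{7} - 2\right) + 53\right) = 120 - \left(- \frac{18}{7} + 53\right) = 120 - \frac{353}{7} = \frac{487}{7}$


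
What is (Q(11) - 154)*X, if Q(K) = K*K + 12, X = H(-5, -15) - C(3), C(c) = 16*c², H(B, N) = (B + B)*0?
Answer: 3024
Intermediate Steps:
H(B, N) = 0 (H(B, N) = (2*B)*0 = 0)
X = -144 (X = 0 - 16*3² = 0 - 16*9 = 0 - 1*144 = 0 - 144 = -144)
Q(K) = 12 + K² (Q(K) = K² + 12 = 12 + K²)
(Q(11) - 154)*X = ((12 + 11²) - 154)*(-144) = ((12 + 121) - 154)*(-144) = (133 - 154)*(-144) = -21*(-144) = 3024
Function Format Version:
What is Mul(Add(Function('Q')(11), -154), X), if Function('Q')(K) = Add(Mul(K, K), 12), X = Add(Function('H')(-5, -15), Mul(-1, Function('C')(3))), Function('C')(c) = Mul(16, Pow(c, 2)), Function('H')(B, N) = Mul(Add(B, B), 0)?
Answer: 3024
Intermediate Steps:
Function('H')(B, N) = 0 (Function('H')(B, N) = Mul(Mul(2, B), 0) = 0)
X = -144 (X = Add(0, Mul(-1, Mul(16, Pow(3, 2)))) = Add(0, Mul(-1, Mul(16, 9))) = Add(0, Mul(-1, 144)) = Add(0, -144) = -144)
Function('Q')(K) = Add(12, Pow(K, 2)) (Function('Q')(K) = Add(Pow(K, 2), 12) = Add(12, Pow(K, 2)))
Mul(Add(Function('Q')(11), -154), X) = Mul(Add(Add(12, Pow(11, 2)), -154), -144) = Mul(Add(Add(12, 121), -154), -144) = Mul(Add(133, -154), -144) = Mul(-21, -144) = 3024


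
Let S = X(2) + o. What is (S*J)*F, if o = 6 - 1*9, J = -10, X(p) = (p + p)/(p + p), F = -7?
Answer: -140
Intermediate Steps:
X(p) = 1 (X(p) = (2*p)/((2*p)) = (2*p)*(1/(2*p)) = 1)
o = -3 (o = 6 - 9 = -3)
S = -2 (S = 1 - 3 = -2)
(S*J)*F = -2*(-10)*(-7) = 20*(-7) = -140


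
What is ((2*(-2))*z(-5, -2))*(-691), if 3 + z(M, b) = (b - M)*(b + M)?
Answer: -66336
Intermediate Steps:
z(M, b) = -3 + (M + b)*(b - M) (z(M, b) = -3 + (b - M)*(b + M) = -3 + (b - M)*(M + b) = -3 + (M + b)*(b - M))
((2*(-2))*z(-5, -2))*(-691) = ((2*(-2))*(-3 + (-2)² - 1*(-5)²))*(-691) = -4*(-3 + 4 - 1*25)*(-691) = -4*(-3 + 4 - 25)*(-691) = -4*(-24)*(-691) = 96*(-691) = -66336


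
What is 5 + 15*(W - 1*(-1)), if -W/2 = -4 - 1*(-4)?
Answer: 20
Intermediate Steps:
W = 0 (W = -2*(-4 - 1*(-4)) = -2*(-4 + 4) = -2*0 = 0)
5 + 15*(W - 1*(-1)) = 5 + 15*(0 - 1*(-1)) = 5 + 15*(0 + 1) = 5 + 15*1 = 5 + 15 = 20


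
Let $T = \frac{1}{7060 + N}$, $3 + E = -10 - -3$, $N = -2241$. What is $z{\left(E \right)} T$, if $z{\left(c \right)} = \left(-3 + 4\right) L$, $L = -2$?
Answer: $- \frac{2}{4819} \approx -0.00041502$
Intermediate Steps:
$E = -10$ ($E = -3 - 7 = -10$)
$T = \frac{1}{4819}$ ($T = \frac{1}{7060 - 2241} = \frac{1}{4819} \approx 0.00020751$)
$z{\left(c \right)} = -2$ ($z{\left(c \right)} = \left(-3 + 4\right) \left(-2\right) = 1 \left(-2\right) = -2$)
$z{\left(E \right)} T = \left(-2\right) \frac{1}{4819} = - \frac{2}{4819}$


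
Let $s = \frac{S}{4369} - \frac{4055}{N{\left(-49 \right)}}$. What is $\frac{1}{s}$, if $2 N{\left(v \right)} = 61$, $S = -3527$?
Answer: $- \frac{266509}{35647737} \approx -0.0074762$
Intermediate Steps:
$N{\left(v \right)} = \frac{61}{2}$ ($N{\left(v \right)} = \frac{1}{2} \cdot 61 = \frac{61}{2}$)
$s = - \frac{35647737}{266509}$ ($s = - \frac{3527}{4369} - \frac{4055}{\frac{61}{2}} = \left(-3527\right) \frac{1}{4369} - \frac{8110}{61} = - \frac{3527}{4369} - \frac{8110}{61} = - \frac{35647737}{266509} \approx -133.76$)
$\frac{1}{s} = \frac{1}{- \frac{35647737}{266509}} = - \frac{266509}{35647737}$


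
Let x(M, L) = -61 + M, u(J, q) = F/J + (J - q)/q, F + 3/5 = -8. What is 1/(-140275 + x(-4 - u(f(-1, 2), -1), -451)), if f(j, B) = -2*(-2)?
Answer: -20/2806657 ≈ -7.1259e-6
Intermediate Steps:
F = -43/5 (F = -⅗ - 8 = -43/5 ≈ -8.6000)
f(j, B) = 4
u(J, q) = -43/(5*J) + (J - q)/q
1/(-140275 + x(-4 - u(f(-1, 2), -1), -451)) = 1/(-140275 + (-61 + (-4 - (-1 - 43/5/4 + 4/(-1))))) = 1/(-140275 + (-61 + (-4 - (-1 - 43/5*¼ + 4*(-1))))) = 1/(-140275 + (-61 + (-4 - (-1 - 43/20 - 4)))) = 1/(-140275 + (-61 + (-4 - 1*(-143/20)))) = 1/(-140275 + (-61 + (-4 + 143/20))) = 1/(-140275 + (-61 + 63/20)) = 1/(-140275 - 1157/20) = 1/(-2806657/20) = -20/2806657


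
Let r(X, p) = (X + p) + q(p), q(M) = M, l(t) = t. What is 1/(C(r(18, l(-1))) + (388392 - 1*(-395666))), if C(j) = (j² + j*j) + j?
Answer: 1/784586 ≈ 1.2746e-6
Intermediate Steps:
r(X, p) = X + 2*p (r(X, p) = (X + p) + p = X + 2*p)
C(j) = j + 2*j² (C(j) = (j² + j²) + j = 2*j² + j = j + 2*j²)
1/(C(r(18, l(-1))) + (388392 - 1*(-395666))) = 1/((18 + 2*(-1))*(1 + 2*(18 + 2*(-1))) + (388392 - 1*(-395666))) = 1/((18 - 2)*(1 + 2*(18 - 2)) + (388392 + 395666)) = 1/(16*(1 + 2*16) + 784058) = 1/(16*(1 + 32) + 784058) = 1/(16*33 + 784058) = 1/(528 + 784058) = 1/784586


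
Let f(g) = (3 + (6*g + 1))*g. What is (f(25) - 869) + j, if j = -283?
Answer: 2698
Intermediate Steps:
f(g) = g*(4 + 6*g) (f(g) = (3 + (1 + 6*g))*g = (4 + 6*g)*g = g*(4 + 6*g))
(f(25) - 869) + j = (2*25*(2 + 3*25) - 869) - 283 = (2*25*(2 + 75) - 869) - 283 = (2*25*77 - 869) - 283 = (3850 - 869) - 283 = 2981 - 283 = 2698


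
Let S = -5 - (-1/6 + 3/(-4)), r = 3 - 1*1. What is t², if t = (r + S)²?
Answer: 390625/20736 ≈ 18.838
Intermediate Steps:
r = 2 (r = 3 - 1 = 2)
S = -49/12 (S = -5 - (-1*⅙ + 3*(-¼)) = -5 - (-⅙ - ¾) = -5 - 1*(-11/12) = -5 + 11/12 = -49/12 ≈ -4.0833)
t = 625/144 (t = (2 - 49/12)² = (-25/12)² = 625/144 ≈ 4.3403)
t² = (625/144)² = 390625/20736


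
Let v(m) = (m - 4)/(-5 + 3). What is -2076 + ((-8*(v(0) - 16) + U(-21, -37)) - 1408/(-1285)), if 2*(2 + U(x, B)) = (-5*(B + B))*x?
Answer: -7517127/1285 ≈ -5849.9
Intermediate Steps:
v(m) = 2 - m/2 (v(m) = (-4 + m)/(-2) = (-4 + m)*(-1/2) = 2 - m/2)
U(x, B) = -2 - 5*B*x (U(x, B) = -2 + ((-5*(B + B))*x)/2 = -2 + ((-10*B)*x)/2 = -2 + (-10*B*x)/2 = -2 - 5*B*x)
-2076 + ((-8*(v(0) - 16) + U(-21, -37)) - 1408/(-1285)) = -2076 + ((-8*((2 - 1/2*0) - 16) + (-2 - 5*(-37)*(-21))) - 1408/(-1285)) = -2076 + ((-8*((2 + 0) - 16) + (-2 - 3885)) - 1408*(-1/1285)) = -2076 + ((-8*(2 - 16) - 3887) + 1408/1285) = -2076 + ((-8*(-14) - 3887) + 1408/1285) = -2076 + ((112 - 3887) + 1408/1285) = -2076 + (-3775 + 1408/1285) = -2076 - 4849467/1285 = -7517127/1285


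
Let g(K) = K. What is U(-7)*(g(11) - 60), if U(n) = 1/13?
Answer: -49/13 ≈ -3.7692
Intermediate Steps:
U(n) = 1/13
U(-7)*(g(11) - 60) = (11 - 60)/13 = (1/13)*(-49) = -49/13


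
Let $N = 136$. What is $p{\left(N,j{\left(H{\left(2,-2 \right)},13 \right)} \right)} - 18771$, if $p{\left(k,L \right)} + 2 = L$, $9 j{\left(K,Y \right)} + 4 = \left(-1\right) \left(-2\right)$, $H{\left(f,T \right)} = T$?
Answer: $- \frac{168959}{9} \approx -18773.0$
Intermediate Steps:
$j{\left(K,Y \right)} = - \frac{2}{9}$ ($j{\left(K,Y \right)} = - \frac{4}{9} + \frac{\left(-1\right) \left(-2\right)}{9} = - \frac{4}{9} + \frac{1}{9} \cdot 2 = - \frac{4}{9} + \frac{2}{9} = - \frac{2}{9}$)
$p{\left(k,L \right)} = -2 + L$
$p{\left(N,j{\left(H{\left(2,-2 \right)},13 \right)} \right)} - 18771 = \left(-2 - \frac{2}{9}\right) - 18771 = - \frac{20}{9} - 18771 = - \frac{168959}{9}$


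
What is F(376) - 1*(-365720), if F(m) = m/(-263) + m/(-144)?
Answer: 1731299351/4734 ≈ 3.6572e+5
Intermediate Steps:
F(m) = -407*m/37872 (F(m) = m*(-1/263) + m*(-1/144) = -m/263 - m/144 = -407*m/37872)
F(376) - 1*(-365720) = -407/37872*376 - 1*(-365720) = -19129/4734 + 365720 = 1731299351/4734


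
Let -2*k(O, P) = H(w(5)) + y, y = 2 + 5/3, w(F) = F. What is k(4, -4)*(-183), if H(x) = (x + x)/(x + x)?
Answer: 427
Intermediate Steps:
H(x) = 1 (H(x) = (2*x)/((2*x)) = (2*x)*(1/(2*x)) = 1)
y = 11/3 (y = 2 + 5*(⅓) = 2 + 5/3 = 11/3 ≈ 3.6667)
k(O, P) = -7/3 (k(O, P) = -(1 + 11/3)/2 = -½*14/3 = -7/3)
k(4, -4)*(-183) = -7/3*(-183) = 427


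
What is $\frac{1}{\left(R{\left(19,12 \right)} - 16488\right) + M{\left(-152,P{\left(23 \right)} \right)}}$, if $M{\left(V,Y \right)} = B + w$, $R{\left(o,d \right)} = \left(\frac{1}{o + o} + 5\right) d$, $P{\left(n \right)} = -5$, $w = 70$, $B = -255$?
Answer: $- \frac{19}{315641} \approx -6.0195 \cdot 10^{-5}$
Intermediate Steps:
$R{\left(o,d \right)} = d \left(5 + \frac{1}{2 o}\right)$ ($R{\left(o,d \right)} = \left(\frac{1}{2 o} + 5\right) d = \left(5 + \frac{1}{2 o}\right) d = d \left(5 + \frac{1}{2 o}\right)$)
$M{\left(V,Y \right)} = -185$ ($M{\left(V,Y \right)} = -255 + 70 = -185$)
$\frac{1}{\left(R{\left(19,12 \right)} - 16488\right) + M{\left(-152,P{\left(23 \right)} \right)}} = \frac{1}{\left(\left(5 \cdot 12 + \frac{1}{2} \cdot 12 \cdot \frac{1}{19}\right) - 16488\right) - 185} = \frac{1}{\left(\left(60 + \frac{1}{2} \cdot 12 \cdot \frac{1}{19}\right) - 16488\right) - 185} = \frac{1}{\left(\left(60 + \frac{6}{19}\right) - 16488\right) - 185} = \frac{1}{\left(\frac{1146}{19} - 16488\right) - 185} = \frac{1}{- \frac{312126}{19} - 185} = \frac{1}{- \frac{315641}{19}} = - \frac{19}{315641}$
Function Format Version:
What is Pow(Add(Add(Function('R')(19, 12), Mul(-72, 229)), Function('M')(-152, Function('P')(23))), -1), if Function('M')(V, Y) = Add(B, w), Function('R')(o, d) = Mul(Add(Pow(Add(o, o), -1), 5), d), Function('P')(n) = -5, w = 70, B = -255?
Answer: Rational(-19, 315641) ≈ -6.0195e-5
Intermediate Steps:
Function('R')(o, d) = Mul(d, Add(5, Mul(Rational(1, 2), Pow(o, -1)))) (Function('R')(o, d) = Mul(Add(Pow(Mul(2, o), -1), 5), d) = Mul(Add(Mul(Rational(1, 2), Pow(o, -1)), 5), d) = Mul(Add(5, Mul(Rational(1, 2), Pow(o, -1))), d) = Mul(d, Add(5, Mul(Rational(1, 2), Pow(o, -1)))))
Function('M')(V, Y) = -185 (Function('M')(V, Y) = Add(-255, 70) = -185)
Pow(Add(Add(Function('R')(19, 12), Mul(-72, 229)), Function('M')(-152, Function('P')(23))), -1) = Pow(Add(Add(Add(Mul(5, 12), Mul(Rational(1, 2), 12, Pow(19, -1))), Mul(-72, 229)), -185), -1) = Pow(Add(Add(Add(60, Mul(Rational(1, 2), 12, Rational(1, 19))), -16488), -185), -1) = Pow(Add(Add(Add(60, Rational(6, 19)), -16488), -185), -1) = Pow(Add(Add(Rational(1146, 19), -16488), -185), -1) = Pow(Add(Rational(-312126, 19), -185), -1) = Pow(Rational(-315641, 19), -1) = Rational(-19, 315641)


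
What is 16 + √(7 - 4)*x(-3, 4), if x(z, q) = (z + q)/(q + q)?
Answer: 16 + √3/8 ≈ 16.216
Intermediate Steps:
x(z, q) = (q + z)/(2*q) (x(z, q) = (q + z)/((2*q)) = (q + z)*(1/(2*q)) = (q + z)/(2*q))
16 + √(7 - 4)*x(-3, 4) = 16 + √(7 - 4)*((½)*(4 - 3)/4) = 16 + √3*((½)*(¼)*1) = 16 + √3*(⅛) = 16 + √3/8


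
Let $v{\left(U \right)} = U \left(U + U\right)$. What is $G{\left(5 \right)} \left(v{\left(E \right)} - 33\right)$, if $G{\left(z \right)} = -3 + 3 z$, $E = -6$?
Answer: $468$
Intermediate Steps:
$v{\left(U \right)} = 2 U^{2}$ ($v{\left(U \right)} = U 2 U = 2 U^{2}$)
$G{\left(5 \right)} \left(v{\left(E \right)} - 33\right) = \left(-3 + 3 \cdot 5\right) \left(2 \left(-6\right)^{2} - 33\right) = \left(-3 + 15\right) \left(2 \cdot 36 - 33\right) = 12 \left(72 - 33\right) = 12 \cdot 39 = 468$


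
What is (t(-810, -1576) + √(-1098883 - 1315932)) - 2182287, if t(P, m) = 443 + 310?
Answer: -2181534 + I*√2414815 ≈ -2.1815e+6 + 1554.0*I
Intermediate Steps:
t(P, m) = 753
(t(-810, -1576) + √(-1098883 - 1315932)) - 2182287 = (753 + √(-1098883 - 1315932)) - 2182287 = (753 + √(-2414815)) - 2182287 = (753 + I*√2414815) - 2182287 = -2181534 + I*√2414815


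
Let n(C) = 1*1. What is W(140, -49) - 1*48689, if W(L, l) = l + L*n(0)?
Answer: -48598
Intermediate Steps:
n(C) = 1
W(L, l) = L + l (W(L, l) = l + L*1 = l + L = L + l)
W(140, -49) - 1*48689 = (140 - 49) - 1*48689 = 91 - 48689 = -48598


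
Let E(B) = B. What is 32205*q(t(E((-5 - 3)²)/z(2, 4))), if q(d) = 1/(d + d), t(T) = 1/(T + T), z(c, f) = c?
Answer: 1030560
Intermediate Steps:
t(T) = 1/(2*T)
q(d) = 1/(2*d)
32205*q(t(E((-5 - 3)²)/z(2, 4))) = 32205*(1/(2*((1/(2*(((-5 - 3)²/2))))))) = 32205*(1/(2*((1/(2*(((-8)²*(½)))))))) = 32205*(1/(2*((1/(2*((64*(½)))))))) = 32205*(1/(2*(((½)/32)))) = 32205*(1/(2*(((½)*(1/32))))) = 32205*(1/(2*(1/64))) = 32205*((½)*64) = 32205*32 = 1030560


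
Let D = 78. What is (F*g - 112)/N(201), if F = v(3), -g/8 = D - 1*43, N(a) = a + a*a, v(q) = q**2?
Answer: -1316/20301 ≈ -0.064824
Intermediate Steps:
N(a) = a + a**2
g = -280 (g = -8*(78 - 1*43) = -8*(78 - 43) = -8*35 = -280)
F = 9 (F = 3**2 = 9)
(F*g - 112)/N(201) = (9*(-280) - 112)/((201*(1 + 201))) = (-2520 - 112)/((201*202)) = -2632/40602 = -2632*1/40602 = -1316/20301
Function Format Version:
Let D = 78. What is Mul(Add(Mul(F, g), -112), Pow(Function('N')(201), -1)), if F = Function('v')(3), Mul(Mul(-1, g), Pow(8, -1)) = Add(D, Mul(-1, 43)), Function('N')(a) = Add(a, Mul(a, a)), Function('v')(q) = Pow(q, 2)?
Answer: Rational(-1316, 20301) ≈ -0.064824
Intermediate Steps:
Function('N')(a) = Add(a, Pow(a, 2))
g = -280 (g = Mul(-8, Add(78, Mul(-1, 43))) = Mul(-8, Add(78, -43)) = Mul(-8, 35) = -280)
F = 9 (F = Pow(3, 2) = 9)
Mul(Add(Mul(F, g), -112), Pow(Function('N')(201), -1)) = Mul(Add(Mul(9, -280), -112), Pow(Mul(201, Add(1, 201)), -1)) = Mul(Add(-2520, -112), Pow(Mul(201, 202), -1)) = Mul(-2632, Pow(40602, -1)) = Mul(-2632, Rational(1, 40602)) = Rational(-1316, 20301)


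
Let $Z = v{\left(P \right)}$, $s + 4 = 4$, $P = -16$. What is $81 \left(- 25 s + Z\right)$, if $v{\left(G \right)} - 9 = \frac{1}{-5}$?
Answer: $\frac{3564}{5} \approx 712.8$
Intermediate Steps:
$s = 0$ ($s = -4 + 4 = 0$)
$v{\left(G \right)} = \frac{44}{5}$ ($v{\left(G \right)} = 9 + \frac{1}{-5} = 9 - \frac{1}{5} = \frac{44}{5}$)
$Z = \frac{44}{5} \approx 8.8$
$81 \left(- 25 s + Z\right) = 81 \left(\left(-25\right) 0 + \frac{44}{5}\right) = 81 \left(0 + \frac{44}{5}\right) = 81 \cdot \frac{44}{5} = \frac{3564}{5}$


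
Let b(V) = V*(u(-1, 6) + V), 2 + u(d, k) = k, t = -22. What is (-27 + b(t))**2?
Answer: 136161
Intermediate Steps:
u(d, k) = -2 + k
b(V) = V*(4 + V) (b(V) = V*((-2 + 6) + V) = V*(4 + V))
(-27 + b(t))**2 = (-27 - 22*(4 - 22))**2 = (-27 - 22*(-18))**2 = (-27 + 396)**2 = 369**2 = 136161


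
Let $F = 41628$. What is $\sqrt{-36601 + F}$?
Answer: $\sqrt{5027} \approx 70.901$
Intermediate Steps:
$\sqrt{-36601 + F} = \sqrt{-36601 + 41628} = \sqrt{5027}$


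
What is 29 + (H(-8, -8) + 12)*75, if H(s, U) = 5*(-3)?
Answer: -196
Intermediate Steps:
H(s, U) = -15
29 + (H(-8, -8) + 12)*75 = 29 + (-15 + 12)*75 = 29 - 3*75 = 29 - 225 = -196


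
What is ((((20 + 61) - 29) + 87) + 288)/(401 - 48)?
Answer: 427/353 ≈ 1.2096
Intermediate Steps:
((((20 + 61) - 29) + 87) + 288)/(401 - 48) = (((81 - 29) + 87) + 288)/353 = ((52 + 87) + 288)*(1/353) = (139 + 288)*(1/353) = 427*(1/353) = 427/353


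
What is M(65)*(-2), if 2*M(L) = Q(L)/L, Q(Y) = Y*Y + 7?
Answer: -4232/65 ≈ -65.108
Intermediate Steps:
Q(Y) = 7 + Y² (Q(Y) = Y² + 7 = 7 + Y²)
M(L) = (7 + L²)/(2*L) (M(L) = ((7 + L²)/L)/2 = (7 + L²)/(2*L))
M(65)*(-2) = ((½)*(7 + 65²)/65)*(-2) = ((½)*(1/65)*(7 + 4225))*(-2) = ((½)*(1/65)*4232)*(-2) = (2116/65)*(-2) = -4232/65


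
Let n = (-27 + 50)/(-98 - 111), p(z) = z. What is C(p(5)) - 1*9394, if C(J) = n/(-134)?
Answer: -263088341/28006 ≈ -9394.0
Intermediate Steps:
n = -23/209 (n = 23/(-209) = 23*(-1/209) = -23/209 ≈ -0.11005)
C(J) = 23/28006 (C(J) = -23/209/(-134) = -23/209*(-1/134) = 23/28006)
C(p(5)) - 1*9394 = 23/28006 - 1*9394 = 23/28006 - 9394 = -263088341/28006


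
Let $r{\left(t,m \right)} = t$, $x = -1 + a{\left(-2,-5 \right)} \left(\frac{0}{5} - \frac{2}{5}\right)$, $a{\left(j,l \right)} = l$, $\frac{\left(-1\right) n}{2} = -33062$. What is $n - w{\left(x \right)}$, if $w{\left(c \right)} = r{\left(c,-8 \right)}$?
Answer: $66123$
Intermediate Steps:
$n = 66124$ ($n = \left(-2\right) \left(-33062\right) = 66124$)
$x = 1$ ($x = -1 - 5 \left(\frac{0}{5} - \frac{2}{5}\right) = -1 - 5 \left(0 \cdot \frac{1}{5} - \frac{2}{5}\right) = -1 - 5 \left(0 - \frac{2}{5}\right) = -1 - -2 = -1 + 2 = 1$)
$w{\left(c \right)} = c$
$n - w{\left(x \right)} = 66124 - 1 = 66123$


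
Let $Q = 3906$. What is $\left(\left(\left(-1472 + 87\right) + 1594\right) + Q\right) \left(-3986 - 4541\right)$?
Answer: $-35088605$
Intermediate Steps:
$\left(\left(\left(-1472 + 87\right) + 1594\right) + Q\right) \left(-3986 - 4541\right) = \left(\left(\left(-1472 + 87\right) + 1594\right) + 3906\right) \left(-3986 - 4541\right) = \left(\left(-1385 + 1594\right) + 3906\right) \left(-8527\right) = \left(209 + 3906\right) \left(-8527\right) = 4115 \left(-8527\right) = -35088605$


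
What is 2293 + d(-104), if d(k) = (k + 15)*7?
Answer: 1670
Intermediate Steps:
d(k) = 105 + 7*k (d(k) = (15 + k)*7 = 105 + 7*k)
2293 + d(-104) = 2293 + (105 + 7*(-104)) = 2293 + (105 - 728) = 2293 - 623 = 1670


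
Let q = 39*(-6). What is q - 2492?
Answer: -2726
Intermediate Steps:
q = -234
q - 2492 = -234 - 2492 = -2726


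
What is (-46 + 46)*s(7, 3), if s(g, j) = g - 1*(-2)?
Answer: 0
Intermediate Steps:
s(g, j) = 2 + g (s(g, j) = g + 2 = 2 + g)
(-46 + 46)*s(7, 3) = (-46 + 46)*(2 + 7) = 0*9 = 0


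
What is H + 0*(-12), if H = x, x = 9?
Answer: 9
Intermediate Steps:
H = 9
H + 0*(-12) = 9 + 0*(-12) = 9 + 0 = 9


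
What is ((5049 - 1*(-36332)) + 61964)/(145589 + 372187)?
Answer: 103345/517776 ≈ 0.19959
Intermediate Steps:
((5049 - 1*(-36332)) + 61964)/(145589 + 372187) = ((5049 + 36332) + 61964)/517776 = (41381 + 61964)*(1/517776) = 103345*(1/517776) = 103345/517776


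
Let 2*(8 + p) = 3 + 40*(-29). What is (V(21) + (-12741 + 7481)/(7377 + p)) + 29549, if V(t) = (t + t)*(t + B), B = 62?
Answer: 448637815/13581 ≈ 33034.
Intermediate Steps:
p = -1173/2 (p = -8 + (3 + 40*(-29))/2 = -8 + (3 - 1160)/2 = -8 + (½)*(-1157) = -8 - 1157/2 = -1173/2 ≈ -586.50)
V(t) = 2*t*(62 + t) (V(t) = (t + t)*(t + 62) = (2*t)*(62 + t) = 2*t*(62 + t))
(V(21) + (-12741 + 7481)/(7377 + p)) + 29549 = (2*21*(62 + 21) + (-12741 + 7481)/(7377 - 1173/2)) + 29549 = (2*21*83 - 5260/13581/2) + 29549 = (3486 - 5260*2/13581) + 29549 = (3486 - 10520/13581) + 29549 = 47332846/13581 + 29549 = 448637815/13581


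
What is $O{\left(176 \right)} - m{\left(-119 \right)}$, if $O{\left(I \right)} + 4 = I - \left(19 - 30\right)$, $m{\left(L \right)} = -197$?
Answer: $380$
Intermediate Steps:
$O{\left(I \right)} = 7 + I$ ($O{\left(I \right)} = -4 - \left(19 - 30 - I\right) = -4 + \left(I - \left(19 - 30\right)\right) = -4 + \left(I - -11\right) = -4 + \left(I + 11\right) = -4 + \left(11 + I\right) = 7 + I$)
$O{\left(176 \right)} - m{\left(-119 \right)} = \left(7 + 176\right) - -197 = 183 + 197 = 380$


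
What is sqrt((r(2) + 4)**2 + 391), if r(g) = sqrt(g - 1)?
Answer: 4*sqrt(26) ≈ 20.396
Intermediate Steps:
r(g) = sqrt(-1 + g)
sqrt((r(2) + 4)**2 + 391) = sqrt((sqrt(-1 + 2) + 4)**2 + 391) = sqrt((sqrt(1) + 4)**2 + 391) = sqrt((1 + 4)**2 + 391) = sqrt(5**2 + 391) = sqrt(25 + 391) = sqrt(416) = 4*sqrt(26)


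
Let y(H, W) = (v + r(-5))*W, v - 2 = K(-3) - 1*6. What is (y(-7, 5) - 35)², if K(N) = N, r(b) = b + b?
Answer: 14400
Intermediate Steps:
r(b) = 2*b
v = -7 (v = 2 + (-3 - 1*6) = 2 + (-3 - 6) = 2 - 9 = -7)
y(H, W) = -17*W (y(H, W) = (-7 + 2*(-5))*W = (-7 - 10)*W = -17*W)
(y(-7, 5) - 35)² = (-17*5 - 35)² = (-85 - 35)² = (-120)² = 14400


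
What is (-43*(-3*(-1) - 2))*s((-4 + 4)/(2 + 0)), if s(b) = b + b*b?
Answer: 0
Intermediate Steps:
s(b) = b + b²
(-43*(-3*(-1) - 2))*s((-4 + 4)/(2 + 0)) = (-43*(-3*(-1) - 2))*(((-4 + 4)/(2 + 0))*(1 + (-4 + 4)/(2 + 0))) = (-43*(3 - 2))*((0/2)*(1 + 0/2)) = (-43*1)*((0*(½))*(1 + 0*(½))) = -0*(1 + 0) = -0 = -43*0 = 0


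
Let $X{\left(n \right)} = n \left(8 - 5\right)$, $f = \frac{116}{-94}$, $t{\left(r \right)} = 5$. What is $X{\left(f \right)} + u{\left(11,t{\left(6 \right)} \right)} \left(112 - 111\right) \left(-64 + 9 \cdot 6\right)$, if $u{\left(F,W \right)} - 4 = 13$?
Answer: $- \frac{8164}{47} \approx -173.7$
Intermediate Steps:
$u{\left(F,W \right)} = 17$ ($u{\left(F,W \right)} = 4 + 13 = 17$)
$f = - \frac{58}{47}$ ($f = 116 \left(- \frac{1}{94}\right) = - \frac{58}{47} \approx -1.234$)
$X{\left(n \right)} = 3 n$ ($X{\left(n \right)} = n 3 = 3 n$)
$X{\left(f \right)} + u{\left(11,t{\left(6 \right)} \right)} \left(112 - 111\right) \left(-64 + 9 \cdot 6\right) = 3 \left(- \frac{58}{47}\right) + 17 \left(112 - 111\right) \left(-64 + 9 \cdot 6\right) = - \frac{174}{47} + 17 \cdot 1 \left(-64 + 54\right) = - \frac{174}{47} + 17 \cdot 1 \left(-10\right) = - \frac{174}{47} + 17 \left(-10\right) = - \frac{174}{47} - 170 = - \frac{8164}{47}$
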